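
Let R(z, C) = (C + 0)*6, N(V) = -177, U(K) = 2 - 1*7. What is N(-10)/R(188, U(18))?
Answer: 59/10 ≈ 5.9000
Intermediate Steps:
U(K) = -5 (U(K) = 2 - 7 = -5)
R(z, C) = 6*C (R(z, C) = C*6 = 6*C)
N(-10)/R(188, U(18)) = -177/(6*(-5)) = -177/(-30) = -177*(-1/30) = 59/10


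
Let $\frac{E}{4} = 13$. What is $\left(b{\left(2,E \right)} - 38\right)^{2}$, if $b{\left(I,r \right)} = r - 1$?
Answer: $169$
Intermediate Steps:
$E = 52$ ($E = 4 \cdot 13 = 52$)
$b{\left(I,r \right)} = -1 + r$ ($b{\left(I,r \right)} = r - 1 = -1 + r$)
$\left(b{\left(2,E \right)} - 38\right)^{2} = \left(\left(-1 + 52\right) - 38\right)^{2} = \left(51 - 38\right)^{2} = 13^{2} = 169$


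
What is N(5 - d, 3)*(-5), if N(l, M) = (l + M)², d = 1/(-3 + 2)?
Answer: -405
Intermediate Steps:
d = -1 (d = 1/(-1) = -1)
N(l, M) = (M + l)²
N(5 - d, 3)*(-5) = (3 + (5 - 1*(-1)))²*(-5) = (3 + (5 + 1))²*(-5) = (3 + 6)²*(-5) = 9²*(-5) = 81*(-5) = -405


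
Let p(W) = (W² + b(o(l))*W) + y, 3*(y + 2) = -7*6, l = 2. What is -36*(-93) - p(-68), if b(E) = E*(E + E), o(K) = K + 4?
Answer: 3636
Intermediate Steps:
y = -16 (y = -2 + (-7*6)/3 = -2 + (⅓)*(-42) = -2 - 14 = -16)
o(K) = 4 + K
b(E) = 2*E² (b(E) = E*(2*E) = 2*E²)
p(W) = -16 + W² + 72*W (p(W) = (W² + (2*(4 + 2)²)*W) - 16 = (W² + (2*6²)*W) - 16 = (W² + (2*36)*W) - 16 = (W² + 72*W) - 16 = -16 + W² + 72*W)
-36*(-93) - p(-68) = -36*(-93) - (-16 + (-68)² + 72*(-68)) = 3348 - (-16 + 4624 - 4896) = 3348 - 1*(-288) = 3348 + 288 = 3636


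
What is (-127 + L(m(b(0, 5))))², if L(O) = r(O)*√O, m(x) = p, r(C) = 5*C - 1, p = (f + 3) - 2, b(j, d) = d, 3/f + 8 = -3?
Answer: 21474427/1331 - 14732*√22/121 ≈ 15563.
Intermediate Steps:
f = -3/11 (f = 3/(-8 - 3) = 3/(-11) = 3*(-1/11) = -3/11 ≈ -0.27273)
p = 8/11 (p = (-3/11 + 3) - 2 = 30/11 - 2 = 8/11 ≈ 0.72727)
r(C) = -1 + 5*C
m(x) = 8/11
L(O) = √O*(-1 + 5*O) (L(O) = (-1 + 5*O)*√O = √O*(-1 + 5*O))
(-127 + L(m(b(0, 5))))² = (-127 + √(8/11)*(-1 + 5*(8/11)))² = (-127 + (2*√22/11)*(-1 + 40/11))² = (-127 + (2*√22/11)*(29/11))² = (-127 + 58*√22/121)²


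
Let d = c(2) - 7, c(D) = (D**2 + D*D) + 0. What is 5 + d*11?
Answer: 16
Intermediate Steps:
c(D) = 2*D**2 (c(D) = (D**2 + D**2) + 0 = 2*D**2 + 0 = 2*D**2)
d = 1 (d = 2*2**2 - 7 = 2*4 - 7 = 8 - 7 = 1)
5 + d*11 = 5 + 1*11 = 5 + 11 = 16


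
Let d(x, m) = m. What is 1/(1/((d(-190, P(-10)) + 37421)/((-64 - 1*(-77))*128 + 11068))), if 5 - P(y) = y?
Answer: 9359/3183 ≈ 2.9403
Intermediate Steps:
P(y) = 5 - y
1/(1/((d(-190, P(-10)) + 37421)/((-64 - 1*(-77))*128 + 11068))) = 1/(1/(((5 - 1*(-10)) + 37421)/((-64 - 1*(-77))*128 + 11068))) = 1/(1/(((5 + 10) + 37421)/((-64 + 77)*128 + 11068))) = 1/(1/((15 + 37421)/(13*128 + 11068))) = 1/(1/(37436/(1664 + 11068))) = 1/(1/(37436/12732)) = 1/(1/(37436*(1/12732))) = 1/(1/(9359/3183)) = 1/(3183/9359) = 9359/3183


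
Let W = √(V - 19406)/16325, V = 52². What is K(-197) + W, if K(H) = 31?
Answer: 31 + I*√16702/16325 ≈ 31.0 + 0.0079165*I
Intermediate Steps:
V = 2704
W = I*√16702/16325 (W = √(2704 - 19406)/16325 = √(-16702)*(1/16325) = (I*√16702)*(1/16325) = I*√16702/16325 ≈ 0.0079165*I)
K(-197) + W = 31 + I*√16702/16325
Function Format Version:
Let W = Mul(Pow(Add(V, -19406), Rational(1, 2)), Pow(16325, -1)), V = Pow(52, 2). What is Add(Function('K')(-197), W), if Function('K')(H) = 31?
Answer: Add(31, Mul(Rational(1, 16325), I, Pow(16702, Rational(1, 2)))) ≈ Add(31.000, Mul(0.0079165, I))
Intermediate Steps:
V = 2704
W = Mul(Rational(1, 16325), I, Pow(16702, Rational(1, 2))) (W = Mul(Pow(Add(2704, -19406), Rational(1, 2)), Pow(16325, -1)) = Mul(Pow(-16702, Rational(1, 2)), Rational(1, 16325)) = Mul(Mul(I, Pow(16702, Rational(1, 2))), Rational(1, 16325)) = Mul(Rational(1, 16325), I, Pow(16702, Rational(1, 2))) ≈ Mul(0.0079165, I))
Add(Function('K')(-197), W) = Add(31, Mul(Rational(1, 16325), I, Pow(16702, Rational(1, 2))))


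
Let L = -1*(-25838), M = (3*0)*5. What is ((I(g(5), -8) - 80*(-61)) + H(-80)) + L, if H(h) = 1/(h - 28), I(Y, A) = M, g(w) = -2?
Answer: 3317543/108 ≈ 30718.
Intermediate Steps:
M = 0 (M = 0*5 = 0)
I(Y, A) = 0
L = 25838
H(h) = 1/(-28 + h)
((I(g(5), -8) - 80*(-61)) + H(-80)) + L = ((0 - 80*(-61)) + 1/(-28 - 80)) + 25838 = ((0 + 4880) + 1/(-108)) + 25838 = (4880 - 1/108) + 25838 = 527039/108 + 25838 = 3317543/108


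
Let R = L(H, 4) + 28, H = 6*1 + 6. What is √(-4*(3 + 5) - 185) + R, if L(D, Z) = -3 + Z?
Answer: 29 + I*√217 ≈ 29.0 + 14.731*I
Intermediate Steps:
H = 12 (H = 6 + 6 = 12)
R = 29 (R = (-3 + 4) + 28 = 1 + 28 = 29)
√(-4*(3 + 5) - 185) + R = √(-4*(3 + 5) - 185) + 29 = √(-4*8 - 185) + 29 = √(-32 - 185) + 29 = √(-217) + 29 = I*√217 + 29 = 29 + I*√217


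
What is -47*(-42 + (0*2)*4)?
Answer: 1974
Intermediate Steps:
-47*(-42 + (0*2)*4) = -47*(-42 + 0*4) = -47*(-42 + 0) = -47*(-42) = 1974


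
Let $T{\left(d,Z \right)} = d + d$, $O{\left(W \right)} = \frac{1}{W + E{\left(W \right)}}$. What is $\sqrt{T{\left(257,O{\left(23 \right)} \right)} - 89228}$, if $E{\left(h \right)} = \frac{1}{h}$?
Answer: $i \sqrt{88714} \approx 297.85 i$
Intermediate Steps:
$O{\left(W \right)} = \frac{1}{W + \frac{1}{W}}$
$T{\left(d,Z \right)} = 2 d$
$\sqrt{T{\left(257,O{\left(23 \right)} \right)} - 89228} = \sqrt{2 \cdot 257 - 89228} = \sqrt{514 - 89228} = \sqrt{-88714} = i \sqrt{88714}$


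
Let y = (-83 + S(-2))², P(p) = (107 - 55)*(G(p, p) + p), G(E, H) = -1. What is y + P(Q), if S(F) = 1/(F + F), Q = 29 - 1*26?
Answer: 112553/16 ≈ 7034.6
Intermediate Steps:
Q = 3 (Q = 29 - 26 = 3)
S(F) = 1/(2*F)
P(p) = -52 + 52*p (P(p) = (107 - 55)*(-1 + p) = 52*(-1 + p) = -52 + 52*p)
y = 110889/16 (y = (-83 + (½)/(-2))² = (-83 + (½)*(-½))² = (-83 - ¼)² = (-333/4)² = 110889/16 ≈ 6930.6)
y + P(Q) = 110889/16 + (-52 + 52*3) = 110889/16 + (-52 + 156) = 110889/16 + 104 = 112553/16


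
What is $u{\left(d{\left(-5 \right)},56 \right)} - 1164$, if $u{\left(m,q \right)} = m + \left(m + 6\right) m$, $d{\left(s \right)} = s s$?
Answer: $-364$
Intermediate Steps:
$d{\left(s \right)} = s^{2}$
$u{\left(m,q \right)} = m + m \left(6 + m\right)$ ($u{\left(m,q \right)} = m + \left(6 + m\right) m = m + m \left(6 + m\right)$)
$u{\left(d{\left(-5 \right)},56 \right)} - 1164 = \left(-5\right)^{2} \left(7 + \left(-5\right)^{2}\right) - 1164 = 25 \left(7 + 25\right) - 1164 = 25 \cdot 32 - 1164 = 800 - 1164 = -364$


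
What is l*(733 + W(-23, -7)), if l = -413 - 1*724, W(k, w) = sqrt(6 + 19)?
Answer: -839106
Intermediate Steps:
W(k, w) = 5 (W(k, w) = sqrt(25) = 5)
l = -1137 (l = -413 - 724 = -1137)
l*(733 + W(-23, -7)) = -1137*(733 + 5) = -1137*738 = -839106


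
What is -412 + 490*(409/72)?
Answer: 85373/36 ≈ 2371.5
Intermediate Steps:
-412 + 490*(409/72) = -412 + 100205/36 = 85373/36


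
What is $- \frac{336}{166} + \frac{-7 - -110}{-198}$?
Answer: $- \frac{41813}{16434} \approx -2.5443$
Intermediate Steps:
$- \frac{336}{166} + \frac{-7 - -110}{-198} = \left(-336\right) \frac{1}{166} + \left(-7 + 110\right) \left(- \frac{1}{198}\right) = - \frac{168}{83} + 103 \left(- \frac{1}{198}\right) = - \frac{168}{83} - \frac{103}{198} = - \frac{41813}{16434}$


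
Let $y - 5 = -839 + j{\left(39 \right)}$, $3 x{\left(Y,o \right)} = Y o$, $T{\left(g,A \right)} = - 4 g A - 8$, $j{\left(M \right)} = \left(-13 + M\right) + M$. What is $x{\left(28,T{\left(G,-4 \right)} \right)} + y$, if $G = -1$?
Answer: $-993$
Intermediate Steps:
$j{\left(M \right)} = -13 + 2 M$
$T{\left(g,A \right)} = -8 - 4 A g$ ($T{\left(g,A \right)} = - 4 A g - 8 = -8 - 4 A g$)
$x{\left(Y,o \right)} = \frac{Y o}{3}$
$y = -769$ ($y = 5 + \left(-839 + \left(-13 + 2 \cdot 39\right)\right) = 5 + \left(-839 + \left(-13 + 78\right)\right) = 5 + \left(-839 + 65\right) = 5 - 774 = -769$)
$x{\left(28,T{\left(G,-4 \right)} \right)} + y = \frac{1}{3} \cdot 28 \left(-8 - \left(-16\right) \left(-1\right)\right) - 769 = \frac{1}{3} \cdot 28 \left(-8 - 16\right) - 769 = \frac{1}{3} \cdot 28 \left(-24\right) - 769 = -224 - 769 = -993$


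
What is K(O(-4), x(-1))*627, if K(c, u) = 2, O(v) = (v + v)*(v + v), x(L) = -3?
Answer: 1254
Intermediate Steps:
O(v) = 4*v² (O(v) = (2*v)*(2*v) = 4*v²)
K(O(-4), x(-1))*627 = 2*627 = 1254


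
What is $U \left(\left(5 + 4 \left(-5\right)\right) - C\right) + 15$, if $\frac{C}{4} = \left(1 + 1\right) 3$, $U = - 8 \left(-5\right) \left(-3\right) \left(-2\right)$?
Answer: $-9345$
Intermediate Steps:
$U = 240$ ($U = - 8 \cdot 15 \left(-2\right) = \left(-8\right) \left(-30\right) = 240$)
$C = 24$ ($C = 4 \left(1 + 1\right) 3 = 4 \cdot 2 \cdot 3 = 4 \cdot 6 = 24$)
$U \left(\left(5 + 4 \left(-5\right)\right) - C\right) + 15 = 240 \left(\left(5 + 4 \left(-5\right)\right) - 24\right) + 15 = 240 \left(\left(5 - 20\right) - 24\right) + 15 = 240 \left(-15 - 24\right) + 15 = 240 \left(-39\right) + 15 = -9360 + 15 = -9345$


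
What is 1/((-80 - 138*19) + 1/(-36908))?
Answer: -36908/99725417 ≈ -0.00037010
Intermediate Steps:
1/((-80 - 138*19) + 1/(-36908)) = 1/((-80 - 2622) - 1/36908) = 1/(-2702 - 1/36908) = 1/(-99725417/36908) = -36908/99725417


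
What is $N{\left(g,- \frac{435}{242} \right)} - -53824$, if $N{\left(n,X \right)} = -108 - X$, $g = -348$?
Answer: $\frac{12999707}{242} \approx 53718.0$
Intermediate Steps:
$N{\left(g,- \frac{435}{242} \right)} - -53824 = \left(-108 - - \frac{435}{242}\right) - -53824 = \left(-108 - \left(-435\right) \frac{1}{242}\right) + 53824 = \left(-108 - - \frac{435}{242}\right) + 53824 = \left(-108 + \frac{435}{242}\right) + 53824 = - \frac{25701}{242} + 53824 = \frac{12999707}{242}$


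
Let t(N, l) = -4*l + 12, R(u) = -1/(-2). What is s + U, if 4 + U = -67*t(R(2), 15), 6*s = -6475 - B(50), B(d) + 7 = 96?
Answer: 2118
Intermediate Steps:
R(u) = ½ (R(u) = -1*(-½) = ½)
B(d) = 89 (B(d) = -7 + 96 = 89)
t(N, l) = 12 - 4*l
s = -1094 (s = (-6475 - 1*89)/6 = (-6475 - 89)/6 = (⅙)*(-6564) = -1094)
U = 3212 (U = -4 - 67*(12 - 4*15) = -4 - 67*(12 - 60) = -4 - 67*(-48) = -4 + 3216 = 3212)
s + U = -1094 + 3212 = 2118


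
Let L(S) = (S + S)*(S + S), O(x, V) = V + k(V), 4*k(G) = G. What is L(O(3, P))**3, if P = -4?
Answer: 1000000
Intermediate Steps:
k(G) = G/4
O(x, V) = 5*V/4 (O(x, V) = V + V/4 = 5*V/4)
L(S) = 4*S**2 (L(S) = (2*S)*(2*S) = 4*S**2)
L(O(3, P))**3 = (4*((5/4)*(-4))**2)**3 = (4*(-5)**2)**3 = (4*25)**3 = 100**3 = 1000000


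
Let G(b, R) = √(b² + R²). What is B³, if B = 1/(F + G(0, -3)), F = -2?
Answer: 1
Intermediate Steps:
G(b, R) = √(R² + b²)
B = 1 (B = 1/(-2 + √((-3)² + 0²)) = 1/(-2 + √(9 + 0)) = 1/(-2 + √9) = 1/(-2 + 3) = 1/1 = 1)
B³ = 1³ = 1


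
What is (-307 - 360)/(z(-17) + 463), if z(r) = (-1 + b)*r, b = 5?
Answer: -667/395 ≈ -1.6886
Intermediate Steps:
z(r) = 4*r (z(r) = (-1 + 5)*r = 4*r)
(-307 - 360)/(z(-17) + 463) = (-307 - 360)/(4*(-17) + 463) = -667/(-68 + 463) = -667/395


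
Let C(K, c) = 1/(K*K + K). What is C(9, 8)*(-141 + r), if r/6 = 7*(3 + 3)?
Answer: 37/30 ≈ 1.2333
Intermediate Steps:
r = 252 (r = 6*(7*(3 + 3)) = 6*(7*6) = 6*42 = 252)
C(K, c) = 1/(K + K**2) (C(K, c) = 1/(K**2 + K) = 1/(K + K**2))
C(9, 8)*(-141 + r) = (1/(9*(1 + 9)))*(-141 + 252) = ((1/9)/10)*111 = ((1/9)*(1/10))*111 = (1/90)*111 = 37/30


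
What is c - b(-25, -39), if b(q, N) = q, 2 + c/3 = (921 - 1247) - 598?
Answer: -2753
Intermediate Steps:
c = -2778 (c = -6 + 3*((921 - 1247) - 598) = -6 + 3*(-326 - 598) = -6 + 3*(-924) = -6 - 2772 = -2778)
c - b(-25, -39) = -2778 - 1*(-25) = -2778 + 25 = -2753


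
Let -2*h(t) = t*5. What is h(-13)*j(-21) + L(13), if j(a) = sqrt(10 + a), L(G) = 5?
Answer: 5 + 65*I*sqrt(11)/2 ≈ 5.0 + 107.79*I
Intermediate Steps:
h(t) = -5*t/2 (h(t) = -t*5/2 = -5*t/2)
h(-13)*j(-21) + L(13) = (-5/2*(-13))*sqrt(10 - 21) + 5 = 65*sqrt(-11)/2 + 5 = 65*(I*sqrt(11))/2 + 5 = 65*I*sqrt(11)/2 + 5 = 5 + 65*I*sqrt(11)/2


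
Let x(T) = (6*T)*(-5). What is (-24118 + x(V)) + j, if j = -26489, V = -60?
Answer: -48807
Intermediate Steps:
x(T) = -30*T
(-24118 + x(V)) + j = (-24118 - 30*(-60)) - 26489 = (-24118 + 1800) - 26489 = -22318 - 26489 = -48807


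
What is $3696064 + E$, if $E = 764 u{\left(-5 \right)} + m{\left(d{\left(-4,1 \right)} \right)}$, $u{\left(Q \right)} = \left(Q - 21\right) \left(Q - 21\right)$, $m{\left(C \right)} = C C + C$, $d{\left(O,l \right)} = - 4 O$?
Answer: $4212800$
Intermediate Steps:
$m{\left(C \right)} = C + C^{2}$ ($m{\left(C \right)} = C^{2} + C = C + C^{2}$)
$u{\left(Q \right)} = \left(-21 + Q\right)^{2}$ ($u{\left(Q \right)} = \left(-21 + Q\right) \left(-21 + Q\right) = \left(-21 + Q\right)^{2}$)
$E = 516736$ ($E = 764 \left(-21 - 5\right)^{2} + \left(-4\right) \left(-4\right) \left(1 - -16\right) = 764 \left(-26\right)^{2} + 16 \left(1 + 16\right) = 764 \cdot 676 + 16 \cdot 17 = 516464 + 272 = 516736$)
$3696064 + E = 3696064 + 516736 = 4212800$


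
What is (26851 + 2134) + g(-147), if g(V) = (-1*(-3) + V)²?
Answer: 49721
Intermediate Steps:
g(V) = (3 + V)²
(26851 + 2134) + g(-147) = (26851 + 2134) + (3 - 147)² = 28985 + (-144)² = 28985 + 20736 = 49721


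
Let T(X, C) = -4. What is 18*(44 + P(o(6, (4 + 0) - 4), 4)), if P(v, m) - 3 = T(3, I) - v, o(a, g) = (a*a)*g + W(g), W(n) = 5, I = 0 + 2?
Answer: 684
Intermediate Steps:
I = 2
o(a, g) = 5 + g*a² (o(a, g) = (a*a)*g + 5 = a²*g + 5 = g*a² + 5 = 5 + g*a²)
P(v, m) = -1 - v (P(v, m) = 3 + (-4 - v) = -1 - v)
18*(44 + P(o(6, (4 + 0) - 4), 4)) = 18*(44 + (-1 - (5 + ((4 + 0) - 4)*6²))) = 18*(44 + (-1 - (5 + (4 - 4)*36))) = 18*(44 + (-1 - (5 + 0*36))) = 18*(44 + (-1 - (5 + 0))) = 18*(44 + (-1 - 1*5)) = 18*(44 + (-1 - 5)) = 18*(44 - 6) = 18*38 = 684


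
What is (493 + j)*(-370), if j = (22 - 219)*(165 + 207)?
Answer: 26932670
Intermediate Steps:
j = -73284 (j = -197*372 = -73284)
(493 + j)*(-370) = (493 - 73284)*(-370) = -72791*(-370) = 26932670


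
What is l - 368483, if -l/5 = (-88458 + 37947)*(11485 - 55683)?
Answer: -11162794373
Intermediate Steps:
l = -11162425890 (l = -5*(-88458 + 37947)*(11485 - 55683) = -(-252555)*(-44198) = -5*2232485178 = -11162425890)
l - 368483 = -11162425890 - 368483 = -11162794373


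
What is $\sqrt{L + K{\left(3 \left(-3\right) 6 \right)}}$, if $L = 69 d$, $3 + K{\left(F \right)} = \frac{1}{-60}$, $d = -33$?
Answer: $\frac{i \sqrt{2052015}}{30} \approx 47.75 i$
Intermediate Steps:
$K{\left(F \right)} = - \frac{181}{60}$ ($K{\left(F \right)} = -3 + \frac{1}{-60} = -3 - \frac{1}{60} = - \frac{181}{60}$)
$L = -2277$ ($L = 69 \left(-33\right) = -2277$)
$\sqrt{L + K{\left(3 \left(-3\right) 6 \right)}} = \sqrt{-2277 - \frac{181}{60}} = \sqrt{- \frac{136801}{60}} = \frac{i \sqrt{2052015}}{30}$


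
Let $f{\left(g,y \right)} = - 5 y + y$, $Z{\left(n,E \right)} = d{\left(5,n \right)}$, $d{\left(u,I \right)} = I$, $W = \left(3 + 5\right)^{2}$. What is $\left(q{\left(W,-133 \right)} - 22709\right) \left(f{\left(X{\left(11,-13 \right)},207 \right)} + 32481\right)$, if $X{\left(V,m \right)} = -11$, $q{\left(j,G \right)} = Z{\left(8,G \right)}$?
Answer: $-718554753$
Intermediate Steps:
$W = 64$ ($W = 8^{2} = 64$)
$Z{\left(n,E \right)} = n$
$q{\left(j,G \right)} = 8$
$f{\left(g,y \right)} = - 4 y$
$\left(q{\left(W,-133 \right)} - 22709\right) \left(f{\left(X{\left(11,-13 \right)},207 \right)} + 32481\right) = \left(8 - 22709\right) \left(\left(-4\right) 207 + 32481\right) = - 22701 \left(-828 + 32481\right) = \left(-22701\right) 31653 = -718554753$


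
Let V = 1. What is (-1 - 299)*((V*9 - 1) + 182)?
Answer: -57000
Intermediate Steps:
(-1 - 299)*((V*9 - 1) + 182) = (-1 - 299)*((1*9 - 1) + 182) = -300*((9 - 1) + 182) = -300*(8 + 182) = -300*190 = -57000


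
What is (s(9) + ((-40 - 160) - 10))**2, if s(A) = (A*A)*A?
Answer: 269361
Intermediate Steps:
s(A) = A**3 (s(A) = A**2*A = A**3)
(s(9) + ((-40 - 160) - 10))**2 = (9**3 + ((-40 - 160) - 10))**2 = (729 + (-200 - 10))**2 = (729 - 210)**2 = 519**2 = 269361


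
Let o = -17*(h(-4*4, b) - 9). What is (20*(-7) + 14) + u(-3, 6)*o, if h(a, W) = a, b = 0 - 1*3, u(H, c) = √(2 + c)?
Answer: -126 + 850*√2 ≈ 1076.1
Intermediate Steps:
b = -3 (b = 0 - 3 = -3)
o = 425 (o = -17*(-4*4 - 9) = -17*(-16 - 9) = -17*(-25) = 425)
(20*(-7) + 14) + u(-3, 6)*o = (20*(-7) + 14) + √(2 + 6)*425 = (-140 + 14) + √8*425 = -126 + (2*√2)*425 = -126 + 850*√2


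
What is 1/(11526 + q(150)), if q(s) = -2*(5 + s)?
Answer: 1/11216 ≈ 8.9158e-5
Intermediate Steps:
q(s) = -10 - 2*s
1/(11526 + q(150)) = 1/(11526 + (-10 - 2*150)) = 1/(11526 + (-10 - 300)) = 1/(11526 - 310) = 1/11216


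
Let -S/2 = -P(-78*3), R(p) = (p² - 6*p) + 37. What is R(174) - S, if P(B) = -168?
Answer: 29605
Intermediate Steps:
R(p) = 37 + p² - 6*p
S = -336 (S = -(-2)*(-168) = -2*168 = -336)
R(174) - S = (37 + 174² - 6*174) - 1*(-336) = (37 + 30276 - 1044) + 336 = 29269 + 336 = 29605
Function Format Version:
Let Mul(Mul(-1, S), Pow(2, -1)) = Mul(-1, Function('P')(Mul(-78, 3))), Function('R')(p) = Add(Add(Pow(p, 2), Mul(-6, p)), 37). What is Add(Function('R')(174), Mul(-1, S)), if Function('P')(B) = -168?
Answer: 29605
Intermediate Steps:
Function('R')(p) = Add(37, Pow(p, 2), Mul(-6, p))
S = -336 (S = Mul(-2, Mul(-1, -168)) = Mul(-2, 168) = -336)
Add(Function('R')(174), Mul(-1, S)) = Add(Add(37, Pow(174, 2), Mul(-6, 174)), Mul(-1, -336)) = Add(Add(37, 30276, -1044), 336) = Add(29269, 336) = 29605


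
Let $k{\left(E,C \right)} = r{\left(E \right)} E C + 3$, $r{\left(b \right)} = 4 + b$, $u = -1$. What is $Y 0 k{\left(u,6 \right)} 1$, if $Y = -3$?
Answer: $0$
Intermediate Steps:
$k{\left(E,C \right)} = 3 + C E \left(4 + E\right)$ ($k{\left(E,C \right)} = \left(4 + E\right) E C + 3 = E \left(4 + E\right) C + 3 = C E \left(4 + E\right) + 3 = 3 + C E \left(4 + E\right)$)
$Y 0 k{\left(u,6 \right)} 1 = \left(-3\right) 0 \left(3 + 6 \left(-1\right) \left(4 - 1\right)\right) 1 = 0 \left(3 + 6 \left(-1\right) 3\right) 1 = 0 \left(3 - 18\right) 1 = 0 \left(-15\right) 1 = 0 \cdot 1 = 0$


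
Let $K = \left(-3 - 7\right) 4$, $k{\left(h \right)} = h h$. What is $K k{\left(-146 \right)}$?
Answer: $-852640$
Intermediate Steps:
$k{\left(h \right)} = h^{2}$
$K = -40$ ($K = \left(-10\right) 4 = -40$)
$K k{\left(-146 \right)} = - 40 \left(-146\right)^{2} = \left(-40\right) 21316 = -852640$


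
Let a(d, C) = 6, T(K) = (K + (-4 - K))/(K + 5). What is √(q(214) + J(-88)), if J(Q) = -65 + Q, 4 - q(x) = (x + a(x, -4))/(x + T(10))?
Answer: I*√385516691/1603 ≈ 12.249*I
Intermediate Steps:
T(K) = -4/(5 + K)
q(x) = 4 - (6 + x)/(-4/15 + x) (q(x) = 4 - (x + 6)/(x - 4/(5 + 10)) = 4 - (6 + x)/(x - 4/15) = 4 - (6 + x)/(-4/15 + x))
√(q(214) + J(-88)) = √((-106 + 45*214)/(-4 + 15*214) + (-65 - 88)) = √((-106 + 9630)/(-4 + 3210) - 153) = √(9524/3206 - 153) = √((1/3206)*9524 - 153) = √(4762/1603 - 153) = √(-240497/1603) = I*√385516691/1603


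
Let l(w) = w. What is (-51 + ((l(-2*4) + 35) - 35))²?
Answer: 3481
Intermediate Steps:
(-51 + ((l(-2*4) + 35) - 35))² = (-51 + ((-2*4 + 35) - 35))² = (-51 + ((-8 + 35) - 35))² = (-51 + (27 - 35))² = (-51 - 8)² = (-59)² = 3481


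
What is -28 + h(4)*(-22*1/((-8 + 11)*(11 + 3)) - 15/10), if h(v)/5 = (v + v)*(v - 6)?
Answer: 2812/21 ≈ 133.90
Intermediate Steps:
h(v) = 10*v*(-6 + v) (h(v) = 5*((v + v)*(v - 6)) = 5*((2*v)*(-6 + v)) = 5*(2*v*(-6 + v)) = 10*v*(-6 + v))
-28 + h(4)*(-22*1/((-8 + 11)*(11 + 3)) - 15/10) = -28 + (10*4*(-6 + 4))*(-22*1/((-8 + 11)*(11 + 3)) - 15/10) = -28 + (10*4*(-2))*(-22/(3*14) - 15*⅒) = -28 - 80*(-22/42 - 3/2) = -28 - 80*(-22*1/42 - 3/2) = -28 - 80*(-11/21 - 3/2) = -28 - 80*(-85/42) = -28 + 3400/21 = 2812/21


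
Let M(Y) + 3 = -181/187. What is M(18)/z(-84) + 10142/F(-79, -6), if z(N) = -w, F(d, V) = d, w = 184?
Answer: -174453659/1359116 ≈ -128.36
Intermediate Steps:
M(Y) = -742/187 (M(Y) = -3 - 181/187 = -742/187)
z(N) = -184 (z(N) = -1*184 = -184)
M(18)/z(-84) + 10142/F(-79, -6) = -742/187/(-184) + 10142/(-79) = -742/187*(-1/184) + 10142*(-1/79) = 371/17204 - 10142/79 = -174453659/1359116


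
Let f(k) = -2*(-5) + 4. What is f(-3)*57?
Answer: 798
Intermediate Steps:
f(k) = 14 (f(k) = 10 + 4 = 14)
f(-3)*57 = 14*57 = 798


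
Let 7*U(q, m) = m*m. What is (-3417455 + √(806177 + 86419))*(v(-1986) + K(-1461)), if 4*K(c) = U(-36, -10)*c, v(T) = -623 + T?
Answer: 187235524540/7 - 109576*√223149/7 ≈ 2.6741e+10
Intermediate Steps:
U(q, m) = m²/7 (U(q, m) = (m*m)/7 = m²/7)
K(c) = 25*c/7 (K(c) = (((⅐)*(-10)²)*c)/4 = (((⅐)*100)*c)/4 = (100*c/7)/4 = 25*c/7)
(-3417455 + √(806177 + 86419))*(v(-1986) + K(-1461)) = (-3417455 + √(806177 + 86419))*((-623 - 1986) + (25/7)*(-1461)) = (-3417455 + √892596)*(-2609 - 36525/7) = (-3417455 + 2*√223149)*(-54788/7) = 187235524540/7 - 109576*√223149/7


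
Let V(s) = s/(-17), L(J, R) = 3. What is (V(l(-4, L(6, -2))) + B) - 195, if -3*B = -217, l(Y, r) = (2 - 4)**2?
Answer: -6268/51 ≈ -122.90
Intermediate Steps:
l(Y, r) = 4 (l(Y, r) = (-2)**2 = 4)
V(s) = -s/17 (V(s) = s*(-1/17) = -s/17)
B = 217/3 (B = -1/3*(-217) = 217/3 ≈ 72.333)
(V(l(-4, L(6, -2))) + B) - 195 = (-1/17*4 + 217/3) - 195 = (-4/17 + 217/3) - 195 = 3677/51 - 195 = -6268/51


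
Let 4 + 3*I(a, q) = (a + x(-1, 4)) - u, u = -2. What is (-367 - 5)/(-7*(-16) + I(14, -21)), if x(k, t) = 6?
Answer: -186/59 ≈ -3.1525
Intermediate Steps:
I(a, q) = 4/3 + a/3 (I(a, q) = -4/3 + ((a + 6) - 1*(-2))/3 = -4/3 + ((6 + a) + 2)/3 = -4/3 + (8 + a)/3 = -4/3 + (8/3 + a/3) = 4/3 + a/3)
(-367 - 5)/(-7*(-16) + I(14, -21)) = (-367 - 5)/(-7*(-16) + (4/3 + (⅓)*14)) = -372/(112 + (4/3 + 14/3)) = -372/(112 + 6) = -372/118 = -372*1/118 = -186/59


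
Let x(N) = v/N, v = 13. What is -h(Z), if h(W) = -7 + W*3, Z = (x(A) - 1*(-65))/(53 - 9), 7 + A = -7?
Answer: 1621/616 ≈ 2.6315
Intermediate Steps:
A = -14 (A = -7 - 7 = -14)
x(N) = 13/N
Z = 897/616 (Z = (13/(-14) - 1*(-65))/(53 - 9) = (13*(-1/14) + 65)/44 = (-13/14 + 65)*(1/44) = (897/14)*(1/44) = 897/616 ≈ 1.4562)
h(W) = -7 + 3*W
-h(Z) = -(-7 + 3*(897/616)) = -(-7 + 2691/616) = -1*(-1621/616) = 1621/616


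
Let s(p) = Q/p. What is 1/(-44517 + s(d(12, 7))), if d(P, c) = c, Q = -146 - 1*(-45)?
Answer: -7/311720 ≈ -2.2456e-5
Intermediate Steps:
Q = -101 (Q = -146 + 45 = -101)
s(p) = -101/p
1/(-44517 + s(d(12, 7))) = 1/(-44517 - 101/7) = 1/(-311720/7) = -7/311720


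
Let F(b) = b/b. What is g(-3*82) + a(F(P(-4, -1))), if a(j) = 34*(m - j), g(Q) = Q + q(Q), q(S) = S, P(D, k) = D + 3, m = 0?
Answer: -526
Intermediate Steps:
P(D, k) = 3 + D
F(b) = 1
g(Q) = 2*Q (g(Q) = Q + Q = 2*Q)
a(j) = -34*j (a(j) = 34*(0 - j) = 34*(-j) = -34*j)
g(-3*82) + a(F(P(-4, -1))) = 2*(-3*82) - 34*1 = 2*(-246) - 34 = -492 - 34 = -526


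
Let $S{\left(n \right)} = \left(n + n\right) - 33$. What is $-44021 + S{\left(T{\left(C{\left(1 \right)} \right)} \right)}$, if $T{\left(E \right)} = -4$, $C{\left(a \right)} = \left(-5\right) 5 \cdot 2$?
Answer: $-44062$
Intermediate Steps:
$C{\left(a \right)} = -50$ ($C{\left(a \right)} = \left(-25\right) 2 = -50$)
$S{\left(n \right)} = -33 + 2 n$ ($S{\left(n \right)} = 2 n - 33 = -33 + 2 n$)
$-44021 + S{\left(T{\left(C{\left(1 \right)} \right)} \right)} = -44021 + \left(-33 + 2 \left(-4\right)\right) = -44021 - 41 = -44062$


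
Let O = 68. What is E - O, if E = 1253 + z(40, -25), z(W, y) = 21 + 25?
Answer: 1231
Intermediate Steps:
z(W, y) = 46
E = 1299 (E = 1253 + 46 = 1299)
E - O = 1299 - 1*68 = 1299 - 68 = 1231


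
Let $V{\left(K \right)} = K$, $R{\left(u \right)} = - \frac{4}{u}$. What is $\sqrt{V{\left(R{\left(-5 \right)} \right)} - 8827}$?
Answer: $\frac{i \sqrt{220655}}{5} \approx 93.948 i$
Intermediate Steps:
$\sqrt{V{\left(R{\left(-5 \right)} \right)} - 8827} = \sqrt{- \frac{4}{-5} - 8827} = \sqrt{\left(-4\right) \left(- \frac{1}{5}\right) - 8827} = \sqrt{\frac{4}{5} - 8827} = \sqrt{- \frac{44131}{5}} = \frac{i \sqrt{220655}}{5}$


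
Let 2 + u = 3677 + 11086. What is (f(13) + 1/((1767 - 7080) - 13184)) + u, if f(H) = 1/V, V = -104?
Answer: 28395539967/1923688 ≈ 14761.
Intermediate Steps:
u = 14761 (u = -2 + (3677 + 11086) = -2 + 14763 = 14761)
f(H) = -1/104 (f(H) = 1/(-104) = -1/104)
(f(13) + 1/((1767 - 7080) - 13184)) + u = (-1/104 + 1/((1767 - 7080) - 13184)) + 14761 = (-1/104 + 1/(-5313 - 13184)) + 14761 = (-1/104 + 1/(-18497)) + 14761 = (-1/104 - 1/18497) + 14761 = -18601/1923688 + 14761 = 28395539967/1923688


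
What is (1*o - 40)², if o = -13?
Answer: 2809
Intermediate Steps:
(1*o - 40)² = (1*(-13) - 40)² = (-13 - 40)² = (-53)² = 2809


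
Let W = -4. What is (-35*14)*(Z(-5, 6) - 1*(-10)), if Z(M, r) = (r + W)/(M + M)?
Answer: -4802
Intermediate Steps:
Z(M, r) = (-4 + r)/(2*M) (Z(M, r) = (r - 4)/(M + M) = (-4 + r)/((2*M)) = (-4 + r)*(1/(2*M)) = (-4 + r)/(2*M))
(-35*14)*(Z(-5, 6) - 1*(-10)) = (-35*14)*((½)*(-4 + 6)/(-5) - 1*(-10)) = -490*((½)*(-⅕)*2 + 10) = -490*(-⅕ + 10) = -490*49/5 = -4802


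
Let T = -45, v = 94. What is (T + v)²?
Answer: 2401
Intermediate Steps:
(T + v)² = (-45 + 94)² = 49² = 2401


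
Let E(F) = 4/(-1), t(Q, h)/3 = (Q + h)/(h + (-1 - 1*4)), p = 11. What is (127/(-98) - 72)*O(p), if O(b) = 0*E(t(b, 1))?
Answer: 0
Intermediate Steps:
t(Q, h) = 3*(Q + h)/(-5 + h) (t(Q, h) = 3*((Q + h)/(h + (-1 - 1*4))) = 3*((Q + h)/(h + (-1 - 4))) = 3*((Q + h)/(h - 5)) = 3*((Q + h)/(-5 + h)) = 3*(Q + h)/(-5 + h))
E(F) = -4 (E(F) = 4*(-1) = -4)
O(b) = 0 (O(b) = 0*(-4) = 0)
(127/(-98) - 72)*O(p) = (127/(-98) - 72)*0 = (127*(-1/98) - 72)*0 = (-127/98 - 72)*0 = -7183/98*0 = 0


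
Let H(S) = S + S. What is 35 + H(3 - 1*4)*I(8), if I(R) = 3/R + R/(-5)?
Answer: 749/20 ≈ 37.450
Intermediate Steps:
H(S) = 2*S
I(R) = 3/R - R/5 (I(R) = 3/R + R*(-1/5) = 3/R - R/5)
35 + H(3 - 1*4)*I(8) = 35 + (2*(3 - 1*4))*(3/8 - 1/5*8) = 35 + (2*(3 - 4))*(3*(1/8) - 8/5) = 35 + (2*(-1))*(3/8 - 8/5) = 35 - 2*(-49/40) = 35 + 49/20 = 749/20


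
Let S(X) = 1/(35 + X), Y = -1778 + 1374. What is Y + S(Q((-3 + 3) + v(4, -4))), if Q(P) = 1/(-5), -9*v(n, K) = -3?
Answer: -70291/174 ≈ -403.97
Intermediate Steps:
v(n, K) = ⅓ (v(n, K) = -⅑*(-3) = ⅓)
Y = -404
Q(P) = -⅕
Y + S(Q((-3 + 3) + v(4, -4))) = -404 + 1/(35 - ⅕) = -404 + 1/(174/5) = -404 + 5/174 = -70291/174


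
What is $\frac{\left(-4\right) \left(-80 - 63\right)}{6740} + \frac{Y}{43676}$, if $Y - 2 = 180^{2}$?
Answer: $\frac{30421519}{36797030} \approx 0.82674$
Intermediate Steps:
$Y = 32402$ ($Y = 2 + 180^{2} = 2 + 32400 = 32402$)
$\frac{\left(-4\right) \left(-80 - 63\right)}{6740} + \frac{Y}{43676} = \frac{\left(-4\right) \left(-80 - 63\right)}{6740} + \frac{32402}{43676} = \left(-4\right) \left(-143\right) \frac{1}{6740} + 32402 \cdot \frac{1}{43676} = 572 \cdot \frac{1}{6740} + \frac{16201}{21838} = \frac{143}{1685} + \frac{16201}{21838} = \frac{30421519}{36797030}$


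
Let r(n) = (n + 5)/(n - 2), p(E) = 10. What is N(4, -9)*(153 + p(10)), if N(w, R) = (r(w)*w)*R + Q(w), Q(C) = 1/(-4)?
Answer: -105787/4 ≈ -26447.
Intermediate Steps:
Q(C) = -1/4 (Q(C) = 1*(-1/4) = -1/4)
r(n) = (5 + n)/(-2 + n)
N(w, R) = -1/4 + R*w*(5 + w)/(-2 + w) (N(w, R) = (((5 + w)/(-2 + w))*w)*R - 1/4 = (w*(5 + w)/(-2 + w))*R - 1/4 = R*w*(5 + w)/(-2 + w) - 1/4 = -1/4 + R*w*(5 + w)/(-2 + w))
N(4, -9)*(153 + p(10)) = ((2 - 1*4 + 4*(-9)*4*(5 + 4))/(4*(-2 + 4)))*(153 + 10) = ((1/4)*(2 - 4 + 4*(-9)*4*9)/2)*163 = ((1/4)*(1/2)*(2 - 4 - 1296))*163 = ((1/4)*(1/2)*(-1298))*163 = -649/4*163 = -105787/4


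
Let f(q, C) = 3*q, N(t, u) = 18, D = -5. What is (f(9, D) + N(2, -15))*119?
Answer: 5355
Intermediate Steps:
(f(9, D) + N(2, -15))*119 = (3*9 + 18)*119 = (27 + 18)*119 = 45*119 = 5355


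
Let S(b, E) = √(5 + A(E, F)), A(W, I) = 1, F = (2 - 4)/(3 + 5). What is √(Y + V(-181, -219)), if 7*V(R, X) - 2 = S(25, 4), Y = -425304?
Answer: √(-20839882 + 7*√6)/7 ≈ 652.15*I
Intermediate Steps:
F = -¼ (F = -2/8 = -2*⅛ = -¼ ≈ -0.25000)
S(b, E) = √6 (S(b, E) = √(5 + 1) = √6)
V(R, X) = 2/7 + √6/7
√(Y + V(-181, -219)) = √(-425304 + (2/7 + √6/7)) = √(-2977126/7 + √6/7)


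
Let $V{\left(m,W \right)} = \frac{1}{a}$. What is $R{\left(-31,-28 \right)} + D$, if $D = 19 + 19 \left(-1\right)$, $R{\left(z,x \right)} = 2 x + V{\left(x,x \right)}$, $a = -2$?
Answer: $- \frac{113}{2} \approx -56.5$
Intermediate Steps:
$V{\left(m,W \right)} = - \frac{1}{2}$ ($V{\left(m,W \right)} = \frac{1}{-2} = - \frac{1}{2}$)
$R{\left(z,x \right)} = - \frac{1}{2} + 2 x$ ($R{\left(z,x \right)} = 2 x - \frac{1}{2} = - \frac{1}{2} + 2 x$)
$D = 0$ ($D = 19 - 19 = 0$)
$R{\left(-31,-28 \right)} + D = \left(- \frac{1}{2} + 2 \left(-28\right)\right) + 0 = \left(- \frac{1}{2} - 56\right) + 0 = - \frac{113}{2} + 0 = - \frac{113}{2}$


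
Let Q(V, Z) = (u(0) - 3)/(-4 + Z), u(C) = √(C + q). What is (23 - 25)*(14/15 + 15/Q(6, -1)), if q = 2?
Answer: -6946/105 - 150*√2/7 ≈ -96.457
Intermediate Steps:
u(C) = √(2 + C) (u(C) = √(C + 2) = √(2 + C))
Q(V, Z) = (-3 + √2)/(-4 + Z) (Q(V, Z) = (√(2 + 0) - 3)/(-4 + Z) = (√2 - 3)/(-4 + Z) = (-3 + √2)/(-4 + Z))
(23 - 25)*(14/15 + 15/Q(6, -1)) = (23 - 25)*(14/15 + 15/(((-3 + √2)/(-4 - 1)))) = -2*(14*(1/15) + 15/(((-3 + √2)/(-5)))) = -2*(14/15 + 15/((-(-3 + √2)/5))) = -2*(14/15 + 15/(⅗ - √2/5)) = -28/15 - 30/(⅗ - √2/5)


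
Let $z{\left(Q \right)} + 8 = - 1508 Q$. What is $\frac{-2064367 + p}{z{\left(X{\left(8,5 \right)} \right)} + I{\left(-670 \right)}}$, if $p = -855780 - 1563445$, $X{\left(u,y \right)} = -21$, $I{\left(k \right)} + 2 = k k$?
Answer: $- \frac{22196}{2379} \approx -9.33$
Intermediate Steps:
$I{\left(k \right)} = -2 + k^{2}$ ($I{\left(k \right)} = -2 + k k = -2 + k^{2}$)
$p = -2419225$
$z{\left(Q \right)} = -8 - 1508 Q$
$\frac{-2064367 + p}{z{\left(X{\left(8,5 \right)} \right)} + I{\left(-670 \right)}} = \frac{-2064367 - 2419225}{\left(-8 - -31668\right) - \left(2 - \left(-670\right)^{2}\right)} = - \frac{4483592}{\left(-8 + 31668\right) + \left(-2 + 448900\right)} = - \frac{4483592}{31660 + 448898} = - \frac{4483592}{480558} = \left(-4483592\right) \frac{1}{480558} = - \frac{22196}{2379}$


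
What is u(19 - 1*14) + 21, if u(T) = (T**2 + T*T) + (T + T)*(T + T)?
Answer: 171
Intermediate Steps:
u(T) = 6*T**2 (u(T) = (T**2 + T**2) + (2*T)*(2*T) = 2*T**2 + 4*T**2 = 6*T**2)
u(19 - 1*14) + 21 = 6*(19 - 1*14)**2 + 21 = 6*(19 - 14)**2 + 21 = 6*5**2 + 21 = 6*25 + 21 = 150 + 21 = 171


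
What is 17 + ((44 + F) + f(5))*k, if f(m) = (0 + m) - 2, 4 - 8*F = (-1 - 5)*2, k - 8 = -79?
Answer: -3462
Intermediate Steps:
k = -71 (k = 8 - 79 = -71)
F = 2 (F = ½ - (-1 - 5)*2/8 = ½ - (-3)*2/4 = ½ - ⅛*(-12) = ½ + 3/2 = 2)
f(m) = -2 + m (f(m) = m - 2 = -2 + m)
17 + ((44 + F) + f(5))*k = 17 + ((44 + 2) + (-2 + 5))*(-71) = 17 + (46 + 3)*(-71) = 17 + 49*(-71) = 17 - 3479 = -3462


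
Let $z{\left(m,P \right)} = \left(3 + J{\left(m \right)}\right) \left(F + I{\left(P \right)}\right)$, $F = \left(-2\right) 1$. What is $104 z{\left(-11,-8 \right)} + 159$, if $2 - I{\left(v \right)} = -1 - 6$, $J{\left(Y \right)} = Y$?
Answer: $-5665$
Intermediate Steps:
$F = -2$
$I{\left(v \right)} = 9$ ($I{\left(v \right)} = 2 - \left(-1 - 6\right) = 2 - -7 = 2 + 7 = 9$)
$z{\left(m,P \right)} = 21 + 7 m$ ($z{\left(m,P \right)} = \left(3 + m\right) \left(-2 + 9\right) = \left(3 + m\right) 7 = 21 + 7 m$)
$104 z{\left(-11,-8 \right)} + 159 = 104 \left(21 + 7 \left(-11\right)\right) + 159 = 104 \left(21 - 77\right) + 159 = 104 \left(-56\right) + 159 = -5824 + 159 = -5665$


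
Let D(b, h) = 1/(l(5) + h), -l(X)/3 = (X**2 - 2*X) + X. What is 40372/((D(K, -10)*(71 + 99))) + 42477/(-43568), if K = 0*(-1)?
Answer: -12313213181/740656 ≈ -16625.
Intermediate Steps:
l(X) = -3*X**2 + 3*X (l(X) = -3*((X**2 - 2*X) + X) = -3*(X**2 - X) = -3*X**2 + 3*X)
K = 0
D(b, h) = 1/(-60 + h) (D(b, h) = 1/(3*5*(1 - 1*5) + h) = 1/(3*5*(1 - 5) + h) = 1/(3*5*(-4) + h) = 1/(-60 + h))
40372/((D(K, -10)*(71 + 99))) + 42477/(-43568) = 40372/(((71 + 99)/(-60 - 10))) + 42477/(-43568) = 40372/((170/(-70))) + 42477*(-1/43568) = 40372/((-1/70*170)) - 42477/43568 = 40372/(-17/7) - 42477/43568 = 40372*(-7/17) - 42477/43568 = -282604/17 - 42477/43568 = -12313213181/740656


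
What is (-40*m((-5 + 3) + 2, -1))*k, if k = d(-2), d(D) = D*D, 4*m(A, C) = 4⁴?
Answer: -10240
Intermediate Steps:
m(A, C) = 64 (m(A, C) = (¼)*4⁴ = (¼)*256 = 64)
d(D) = D²
k = 4 (k = (-2)² = 4)
(-40*m((-5 + 3) + 2, -1))*k = -40*64*4 = -2560*4 = -10240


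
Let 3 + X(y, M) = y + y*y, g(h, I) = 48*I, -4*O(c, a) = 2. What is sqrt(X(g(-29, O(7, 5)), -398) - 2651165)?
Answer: 2*I*sqrt(662654) ≈ 1628.1*I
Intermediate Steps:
O(c, a) = -1/2 (O(c, a) = -1/4*2 = -1/2)
X(y, M) = -3 + y + y**2 (X(y, M) = -3 + (y + y*y) = -3 + (y + y**2) = -3 + y + y**2)
sqrt(X(g(-29, O(7, 5)), -398) - 2651165) = sqrt((-3 + 48*(-1/2) + (48*(-1/2))**2) - 2651165) = sqrt((-3 - 24 + (-24)**2) - 2651165) = sqrt((-3 - 24 + 576) - 2651165) = sqrt(549 - 2651165) = sqrt(-2650616) = 2*I*sqrt(662654)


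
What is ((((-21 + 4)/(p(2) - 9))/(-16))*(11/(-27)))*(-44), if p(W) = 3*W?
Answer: -2057/324 ≈ -6.3488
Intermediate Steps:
((((-21 + 4)/(p(2) - 9))/(-16))*(11/(-27)))*(-44) = ((((-21 + 4)/(3*2 - 9))/(-16))*(11/(-27)))*(-44) = ((-17/(6 - 9)*(-1/16))*(11*(-1/27)))*(-44) = ((-17/(-3)*(-1/16))*(-11/27))*(-44) = ((-17*(-⅓)*(-1/16))*(-11/27))*(-44) = (((17/3)*(-1/16))*(-11/27))*(-44) = -17/48*(-11/27)*(-44) = (187/1296)*(-44) = -2057/324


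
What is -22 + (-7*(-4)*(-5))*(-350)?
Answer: 48978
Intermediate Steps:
-22 + (-7*(-4)*(-5))*(-350) = -22 + (28*(-5))*(-350) = -22 - 140*(-350) = -22 + 49000 = 48978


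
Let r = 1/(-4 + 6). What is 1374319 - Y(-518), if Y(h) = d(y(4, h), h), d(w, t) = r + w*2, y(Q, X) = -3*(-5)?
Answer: 2748577/2 ≈ 1.3743e+6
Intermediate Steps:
y(Q, X) = 15
r = ½ (r = 1/2 = ½ ≈ 0.50000)
d(w, t) = ½ + 2*w (d(w, t) = ½ + w*2 = ½ + 2*w)
Y(h) = 61/2 (Y(h) = ½ + 2*15 = ½ + 30 = 61/2)
1374319 - Y(-518) = 1374319 - 1*61/2 = 1374319 - 61/2 = 2748577/2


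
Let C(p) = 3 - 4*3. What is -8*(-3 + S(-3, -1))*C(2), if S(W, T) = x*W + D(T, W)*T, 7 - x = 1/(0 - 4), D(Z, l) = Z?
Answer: -1710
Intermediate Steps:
C(p) = -9 (C(p) = 3 - 12 = -9)
x = 29/4 (x = 7 - 1/(0 - 4) = 7 - 1/(-4) = 7 - 1*(-¼) = 7 + ¼ = 29/4 ≈ 7.2500)
S(W, T) = T² + 29*W/4 (S(W, T) = 29*W/4 + T*T = 29*W/4 + T² = T² + 29*W/4)
-8*(-3 + S(-3, -1))*C(2) = -8*(-3 + ((-1)² + (29/4)*(-3)))*(-9) = -8*(-3 + (1 - 87/4))*(-9) = -8*(-3 - 83/4)*(-9) = -(-190)*(-9) = -8*855/4 = -1710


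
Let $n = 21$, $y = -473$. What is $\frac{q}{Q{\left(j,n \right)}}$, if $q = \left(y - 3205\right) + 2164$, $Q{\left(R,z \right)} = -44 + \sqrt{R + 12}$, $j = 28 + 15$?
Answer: $\frac{6056}{171} + \frac{1514 \sqrt{55}}{1881} \approx 41.384$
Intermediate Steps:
$j = 43$
$Q{\left(R,z \right)} = -44 + \sqrt{12 + R}$
$q = -1514$ ($q = \left(-473 - 3205\right) + 2164 = -3678 + 2164 = -1514$)
$\frac{q}{Q{\left(j,n \right)}} = - \frac{1514}{-44 + \sqrt{12 + 43}} = - \frac{1514}{-44 + \sqrt{55}}$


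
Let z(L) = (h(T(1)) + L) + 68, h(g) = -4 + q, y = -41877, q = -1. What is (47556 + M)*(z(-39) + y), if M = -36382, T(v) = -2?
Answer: -467665422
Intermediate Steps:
h(g) = -5 (h(g) = -4 - 1 = -5)
z(L) = 63 + L (z(L) = (-5 + L) + 68 = 63 + L)
(47556 + M)*(z(-39) + y) = (47556 - 36382)*((63 - 39) - 41877) = 11174*(24 - 41877) = 11174*(-41853) = -467665422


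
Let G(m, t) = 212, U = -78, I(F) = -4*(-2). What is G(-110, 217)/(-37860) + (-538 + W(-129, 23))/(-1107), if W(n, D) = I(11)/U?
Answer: 65448107/136210815 ≈ 0.48049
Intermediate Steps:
I(F) = 8
W(n, D) = -4/39 (W(n, D) = 8/(-78) = 8*(-1/78) = -4/39)
G(-110, 217)/(-37860) + (-538 + W(-129, 23))/(-1107) = 212/(-37860) + (-538 - 4/39)/(-1107) = 212*(-1/37860) - 20986/39*(-1/1107) = -53/9465 + 20986/43173 = 65448107/136210815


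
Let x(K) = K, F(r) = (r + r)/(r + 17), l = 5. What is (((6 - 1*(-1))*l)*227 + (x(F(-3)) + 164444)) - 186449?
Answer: -98423/7 ≈ -14060.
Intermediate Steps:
F(r) = 2*r/(17 + r) (F(r) = (2*r)/(17 + r) = 2*r/(17 + r))
(((6 - 1*(-1))*l)*227 + (x(F(-3)) + 164444)) - 186449 = (((6 - 1*(-1))*5)*227 + (2*(-3)/(17 - 3) + 164444)) - 186449 = (((6 + 1)*5)*227 + (2*(-3)/14 + 164444)) - 186449 = ((7*5)*227 + (2*(-3)*(1/14) + 164444)) - 186449 = (35*227 + (-3/7 + 164444)) - 186449 = (7945 + 1151105/7) - 186449 = 1206720/7 - 186449 = -98423/7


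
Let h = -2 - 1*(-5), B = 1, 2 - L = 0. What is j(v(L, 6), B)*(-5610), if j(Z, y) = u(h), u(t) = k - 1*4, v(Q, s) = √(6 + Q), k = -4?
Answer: 44880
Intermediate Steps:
L = 2 (L = 2 - 1*0 = 2 + 0 = 2)
h = 3 (h = -2 + 5 = 3)
u(t) = -8 (u(t) = -4 - 1*4 = -4 - 4 = -8)
j(Z, y) = -8
j(v(L, 6), B)*(-5610) = -8*(-5610) = 44880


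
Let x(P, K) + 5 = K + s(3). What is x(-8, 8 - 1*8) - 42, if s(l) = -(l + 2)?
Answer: -52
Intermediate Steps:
s(l) = -2 - l (s(l) = -(2 + l) = -2 - l)
x(P, K) = -10 + K (x(P, K) = -5 + (K + (-2 - 1*3)) = -5 + (K + (-2 - 3)) = -5 + (K - 5) = -5 + (-5 + K) = -10 + K)
x(-8, 8 - 1*8) - 42 = (-10 + (8 - 1*8)) - 42 = (-10 + (8 - 8)) - 42 = (-10 + 0) - 42 = -10 - 42 = -52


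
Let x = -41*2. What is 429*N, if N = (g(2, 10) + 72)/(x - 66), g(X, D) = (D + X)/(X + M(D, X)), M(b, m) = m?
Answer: -32175/148 ≈ -217.40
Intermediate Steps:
g(X, D) = (D + X)/(2*X) (g(X, D) = (D + X)/(X + X) = (D + X)/((2*X)) = (D + X)*(1/(2*X)) = (D + X)/(2*X))
x = -82
N = -75/148 (N = ((½)*(10 + 2)/2 + 72)/(-82 - 66) = ((½)*(½)*12 + 72)/(-148) = (3 + 72)*(-1/148) = 75*(-1/148) = -75/148 ≈ -0.50676)
429*N = 429*(-75/148) = -32175/148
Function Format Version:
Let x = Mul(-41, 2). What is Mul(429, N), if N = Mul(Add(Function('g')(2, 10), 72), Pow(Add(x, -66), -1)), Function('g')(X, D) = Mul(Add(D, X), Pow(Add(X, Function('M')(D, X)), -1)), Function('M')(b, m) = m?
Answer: Rational(-32175, 148) ≈ -217.40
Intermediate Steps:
Function('g')(X, D) = Mul(Rational(1, 2), Pow(X, -1), Add(D, X)) (Function('g')(X, D) = Mul(Add(D, X), Pow(Add(X, X), -1)) = Mul(Add(D, X), Pow(Mul(2, X), -1)) = Mul(Add(D, X), Mul(Rational(1, 2), Pow(X, -1))) = Mul(Rational(1, 2), Pow(X, -1), Add(D, X)))
x = -82
N = Rational(-75, 148) (N = Mul(Add(Mul(Rational(1, 2), Pow(2, -1), Add(10, 2)), 72), Pow(Add(-82, -66), -1)) = Mul(Add(Mul(Rational(1, 2), Rational(1, 2), 12), 72), Pow(-148, -1)) = Mul(Add(3, 72), Rational(-1, 148)) = Mul(75, Rational(-1, 148)) = Rational(-75, 148) ≈ -0.50676)
Mul(429, N) = Mul(429, Rational(-75, 148)) = Rational(-32175, 148)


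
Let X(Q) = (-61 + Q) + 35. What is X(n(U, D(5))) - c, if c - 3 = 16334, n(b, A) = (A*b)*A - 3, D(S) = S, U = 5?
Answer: -16241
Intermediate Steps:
n(b, A) = -3 + b*A² (n(b, A) = b*A² - 3 = -3 + b*A²)
c = 16337 (c = 3 + 16334 = 16337)
X(Q) = -26 + Q
X(n(U, D(5))) - c = (-26 + (-3 + 5*5²)) - 1*16337 = (-26 + (-3 + 5*25)) - 16337 = (-26 + (-3 + 125)) - 16337 = (-26 + 122) - 16337 = 96 - 16337 = -16241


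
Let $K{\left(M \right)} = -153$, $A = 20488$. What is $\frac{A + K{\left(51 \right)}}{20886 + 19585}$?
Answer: $\frac{20335}{40471} \approx 0.50246$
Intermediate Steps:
$\frac{A + K{\left(51 \right)}}{20886 + 19585} = \frac{20488 - 153}{20886 + 19585} = \frac{20335}{40471}$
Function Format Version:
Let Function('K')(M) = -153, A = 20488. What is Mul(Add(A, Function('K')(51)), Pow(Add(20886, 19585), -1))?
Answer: Rational(20335, 40471) ≈ 0.50246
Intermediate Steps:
Mul(Add(A, Function('K')(51)), Pow(Add(20886, 19585), -1)) = Mul(Add(20488, -153), Pow(Add(20886, 19585), -1)) = Mul(20335, Pow(40471, -1)) = Mul(20335, Rational(1, 40471)) = Rational(20335, 40471)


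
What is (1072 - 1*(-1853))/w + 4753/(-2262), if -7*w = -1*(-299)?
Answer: -3671969/52026 ≈ -70.579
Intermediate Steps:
w = -299/7 (w = -(-1)*(-299)/7 = -1/7*299 = -299/7 ≈ -42.714)
(1072 - 1*(-1853))/w + 4753/(-2262) = (1072 - 1*(-1853))/(-299/7) + 4753/(-2262) = (1072 + 1853)*(-7/299) + 4753*(-1/2262) = 2925*(-7/299) - 4753/2262 = -1575/23 - 4753/2262 = -3671969/52026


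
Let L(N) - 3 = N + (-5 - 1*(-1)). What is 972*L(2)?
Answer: 972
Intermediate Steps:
L(N) = -1 + N (L(N) = 3 + (N + (-5 - 1*(-1))) = 3 + (N + (-5 + 1)) = 3 + (N - 4) = 3 + (-4 + N) = -1 + N)
972*L(2) = 972*(-1 + 2) = 972*1 = 972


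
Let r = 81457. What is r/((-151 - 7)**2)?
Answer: 81457/24964 ≈ 3.2630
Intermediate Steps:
r/((-151 - 7)**2) = 81457/((-151 - 7)**2) = 81457/((-158)**2) = 81457/24964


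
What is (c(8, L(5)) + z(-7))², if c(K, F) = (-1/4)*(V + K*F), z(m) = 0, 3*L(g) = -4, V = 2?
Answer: 169/36 ≈ 4.6944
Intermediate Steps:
L(g) = -4/3 (L(g) = (⅓)*(-4) = -4/3)
c(K, F) = -½ - F*K/4 (c(K, F) = (-1/4)*(2 + K*F) = (-1*¼)*(2 + F*K) = -(2 + F*K)/4 = -½ - F*K/4)
(c(8, L(5)) + z(-7))² = ((-½ - ¼*(-4/3)*8) + 0)² = ((-½ + 8/3) + 0)² = (13/6 + 0)² = (13/6)² = 169/36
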